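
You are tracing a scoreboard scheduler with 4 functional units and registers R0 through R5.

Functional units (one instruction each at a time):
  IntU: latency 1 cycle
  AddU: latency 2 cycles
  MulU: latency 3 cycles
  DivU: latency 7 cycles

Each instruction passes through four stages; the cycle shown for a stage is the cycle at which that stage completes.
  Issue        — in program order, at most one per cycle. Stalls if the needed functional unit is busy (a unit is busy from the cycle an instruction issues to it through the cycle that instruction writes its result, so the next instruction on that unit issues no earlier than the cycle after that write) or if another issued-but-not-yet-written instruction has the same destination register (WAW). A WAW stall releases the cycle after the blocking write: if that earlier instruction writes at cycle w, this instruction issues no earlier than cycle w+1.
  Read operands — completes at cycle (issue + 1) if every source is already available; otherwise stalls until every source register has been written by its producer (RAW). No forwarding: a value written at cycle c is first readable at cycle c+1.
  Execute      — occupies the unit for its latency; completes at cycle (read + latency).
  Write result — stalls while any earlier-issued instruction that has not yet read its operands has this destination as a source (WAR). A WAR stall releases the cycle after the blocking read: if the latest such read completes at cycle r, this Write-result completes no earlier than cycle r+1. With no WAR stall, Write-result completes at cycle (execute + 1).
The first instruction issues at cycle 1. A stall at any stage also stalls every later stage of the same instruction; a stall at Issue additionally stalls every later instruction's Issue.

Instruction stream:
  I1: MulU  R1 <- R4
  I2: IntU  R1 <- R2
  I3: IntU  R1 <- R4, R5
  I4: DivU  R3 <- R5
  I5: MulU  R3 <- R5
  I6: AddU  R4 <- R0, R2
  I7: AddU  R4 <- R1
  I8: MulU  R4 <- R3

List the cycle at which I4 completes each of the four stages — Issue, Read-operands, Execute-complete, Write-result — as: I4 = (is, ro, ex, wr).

I1: IS=1 RO=2 EX=5 WR=6
I2: IS=7 RO=8 EX=9 WR=10  [WAW R1: wait I1 write@6]
I3: IS=11 RO=12 EX=13 WR=14  [struct: IntU busy until I2 writes@10]
I4: IS=12 RO=13 EX=20 WR=21
I5: IS=22 RO=23 EX=26 WR=27  [WAW R3: wait I4 write@21]
I6: IS=23 RO=24 EX=26 WR=27
I7: IS=28 RO=29 EX=31 WR=32  [struct: AddU busy until I6 writes@27]
I8: IS=33 RO=34 EX=37 WR=38  [WAW R4: wait I7 write@32]

I4 = (12, 13, 20, 21)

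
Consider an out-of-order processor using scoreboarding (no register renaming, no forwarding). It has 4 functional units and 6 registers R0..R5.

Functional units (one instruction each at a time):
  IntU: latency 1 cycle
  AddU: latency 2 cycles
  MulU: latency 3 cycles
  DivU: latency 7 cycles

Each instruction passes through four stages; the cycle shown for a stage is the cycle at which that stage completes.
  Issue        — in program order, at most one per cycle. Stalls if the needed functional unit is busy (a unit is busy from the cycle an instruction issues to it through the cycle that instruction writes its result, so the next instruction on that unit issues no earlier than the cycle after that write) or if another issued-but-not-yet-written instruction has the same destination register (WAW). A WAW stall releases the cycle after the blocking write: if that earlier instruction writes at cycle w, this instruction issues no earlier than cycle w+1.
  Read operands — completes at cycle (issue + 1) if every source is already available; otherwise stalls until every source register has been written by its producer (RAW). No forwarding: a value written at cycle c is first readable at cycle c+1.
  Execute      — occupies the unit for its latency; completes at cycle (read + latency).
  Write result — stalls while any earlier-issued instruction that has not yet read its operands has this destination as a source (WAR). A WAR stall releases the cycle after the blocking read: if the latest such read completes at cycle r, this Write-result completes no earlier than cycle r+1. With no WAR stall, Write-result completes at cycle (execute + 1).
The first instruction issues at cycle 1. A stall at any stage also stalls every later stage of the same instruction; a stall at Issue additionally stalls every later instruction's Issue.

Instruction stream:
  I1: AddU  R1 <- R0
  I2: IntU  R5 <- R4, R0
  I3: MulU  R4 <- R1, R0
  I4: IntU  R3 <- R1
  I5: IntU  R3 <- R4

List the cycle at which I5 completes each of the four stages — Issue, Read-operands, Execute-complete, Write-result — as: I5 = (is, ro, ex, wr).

I5 = (10, 11, 12, 13)

c1: I1→AddU
c2: I1 RO · I2→IntU
c3: I2 RO · I3→MulU
c4: I1 EX · I2 EX
c5: I1 WR R1 · I2 WR R5
c6: I3 RO · I4→IntU
c7: I4 RO
c8: I4 EX
c9: I3 EX · I4 WR R3
c10: I3 WR R4 · I5→IntU
c11: I5 RO
c12: I5 EX
c13: I5 WR R3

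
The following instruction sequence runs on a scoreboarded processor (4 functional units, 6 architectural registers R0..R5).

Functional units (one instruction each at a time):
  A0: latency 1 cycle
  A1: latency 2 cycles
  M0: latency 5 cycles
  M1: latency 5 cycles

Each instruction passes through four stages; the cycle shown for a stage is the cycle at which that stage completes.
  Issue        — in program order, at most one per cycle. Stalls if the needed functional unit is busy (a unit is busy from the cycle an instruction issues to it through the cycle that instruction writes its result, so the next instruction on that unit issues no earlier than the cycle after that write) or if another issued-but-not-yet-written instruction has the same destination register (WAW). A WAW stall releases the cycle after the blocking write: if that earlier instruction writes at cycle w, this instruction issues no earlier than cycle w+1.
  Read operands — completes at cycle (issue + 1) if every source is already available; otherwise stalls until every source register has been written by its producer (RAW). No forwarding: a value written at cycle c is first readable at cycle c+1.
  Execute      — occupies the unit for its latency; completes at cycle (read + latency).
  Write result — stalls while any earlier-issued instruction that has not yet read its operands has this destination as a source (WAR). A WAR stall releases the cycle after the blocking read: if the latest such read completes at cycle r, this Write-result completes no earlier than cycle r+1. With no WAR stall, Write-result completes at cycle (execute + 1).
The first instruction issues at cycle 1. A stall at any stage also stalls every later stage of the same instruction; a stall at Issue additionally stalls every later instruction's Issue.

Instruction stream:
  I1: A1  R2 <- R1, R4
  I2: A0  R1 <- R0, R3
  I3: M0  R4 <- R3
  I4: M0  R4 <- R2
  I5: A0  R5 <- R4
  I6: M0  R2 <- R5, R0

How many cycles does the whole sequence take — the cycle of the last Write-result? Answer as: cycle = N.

cycle = 28

[I1] 1/2/4/5
[I2] 2/3/4/5
[I3] 3/4/9/10
[I4] 11/12/17/18  (struct: M0 busy until I3 writes@10)
[I5] 12/19/20/21  (RAW R4: wait I4 write@18)
[I6] 19/22/27/28  (struct: M0 busy until I4 writes@18; RAW R5: wait I5 write@21)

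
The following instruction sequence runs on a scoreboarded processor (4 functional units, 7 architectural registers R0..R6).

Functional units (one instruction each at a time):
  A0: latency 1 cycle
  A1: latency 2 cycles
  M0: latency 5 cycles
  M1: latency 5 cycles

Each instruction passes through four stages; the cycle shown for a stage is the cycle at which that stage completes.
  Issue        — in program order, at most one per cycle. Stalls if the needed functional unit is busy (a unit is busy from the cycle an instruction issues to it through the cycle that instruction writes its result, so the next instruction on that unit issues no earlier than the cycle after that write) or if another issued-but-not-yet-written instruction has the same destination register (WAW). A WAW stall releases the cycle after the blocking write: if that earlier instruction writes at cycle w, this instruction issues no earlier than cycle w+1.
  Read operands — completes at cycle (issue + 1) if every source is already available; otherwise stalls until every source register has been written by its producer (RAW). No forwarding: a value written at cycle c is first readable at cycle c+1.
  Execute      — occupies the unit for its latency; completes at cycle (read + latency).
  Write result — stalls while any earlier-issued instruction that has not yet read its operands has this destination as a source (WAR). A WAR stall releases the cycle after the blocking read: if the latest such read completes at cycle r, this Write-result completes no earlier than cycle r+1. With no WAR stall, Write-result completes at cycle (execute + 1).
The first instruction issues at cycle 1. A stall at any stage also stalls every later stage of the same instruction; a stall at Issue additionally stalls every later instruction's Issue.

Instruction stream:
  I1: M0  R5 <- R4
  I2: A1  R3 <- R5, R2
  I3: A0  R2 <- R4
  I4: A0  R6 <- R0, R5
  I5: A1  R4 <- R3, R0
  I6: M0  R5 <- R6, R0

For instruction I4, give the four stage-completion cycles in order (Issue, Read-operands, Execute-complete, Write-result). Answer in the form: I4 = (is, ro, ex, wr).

I4 = (11, 12, 13, 14)

t=1  I1→M0
t=2  I1 RO, I2→A1
t=3  I3→A0
t=4  I3 RO
t=5  I3 EX
t=7  I1 EX
t=8  I1 WR R5
t=9  I2 RO
t=10  I3 WR R2
t=11  I2 EX, I4→A0
t=12  I2 WR R3, I4 RO
t=13  I4 EX, I5→A1
t=14  I4 WR R6, I5 RO, I6→M0
t=15  I6 RO
t=16  I5 EX
t=17  I5 WR R4
t=20  I6 EX
t=21  I6 WR R5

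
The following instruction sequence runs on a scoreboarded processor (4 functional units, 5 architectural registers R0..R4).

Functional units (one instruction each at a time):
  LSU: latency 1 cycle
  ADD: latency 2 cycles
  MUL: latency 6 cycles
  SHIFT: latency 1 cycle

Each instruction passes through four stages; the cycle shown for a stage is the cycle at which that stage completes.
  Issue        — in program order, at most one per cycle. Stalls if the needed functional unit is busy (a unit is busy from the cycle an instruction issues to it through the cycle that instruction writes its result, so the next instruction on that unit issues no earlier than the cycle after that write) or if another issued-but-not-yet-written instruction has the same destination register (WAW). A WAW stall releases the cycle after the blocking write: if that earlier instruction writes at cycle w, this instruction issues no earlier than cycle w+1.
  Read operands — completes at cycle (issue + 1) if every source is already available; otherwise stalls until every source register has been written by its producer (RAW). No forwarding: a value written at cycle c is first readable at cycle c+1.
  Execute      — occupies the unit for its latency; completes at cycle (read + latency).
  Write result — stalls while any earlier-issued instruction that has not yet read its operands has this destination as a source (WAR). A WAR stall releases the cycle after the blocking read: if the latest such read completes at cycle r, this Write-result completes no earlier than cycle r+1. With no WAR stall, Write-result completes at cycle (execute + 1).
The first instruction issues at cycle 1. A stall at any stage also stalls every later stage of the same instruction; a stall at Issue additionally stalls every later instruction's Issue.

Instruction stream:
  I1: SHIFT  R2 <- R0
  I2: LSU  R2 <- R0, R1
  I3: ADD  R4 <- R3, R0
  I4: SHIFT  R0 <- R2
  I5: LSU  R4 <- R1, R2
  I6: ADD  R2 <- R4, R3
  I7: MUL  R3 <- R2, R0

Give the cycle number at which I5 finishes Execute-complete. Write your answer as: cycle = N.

[I1] 1/2/3/4
[I2] 5/6/7/8  (WAW R2: wait I1 write@4)
[I3] 6/7/9/10
[I4] 7/9/10/11  (RAW R2: wait I2 write@8)
[I5] 11/12/13/14  (WAW R4: wait I3 write@10)
[I6] 12/15/17/18  (RAW R4: wait I5 write@14)
[I7] 13/19/25/26  (RAW R2: wait I6 write@18)

cycle = 13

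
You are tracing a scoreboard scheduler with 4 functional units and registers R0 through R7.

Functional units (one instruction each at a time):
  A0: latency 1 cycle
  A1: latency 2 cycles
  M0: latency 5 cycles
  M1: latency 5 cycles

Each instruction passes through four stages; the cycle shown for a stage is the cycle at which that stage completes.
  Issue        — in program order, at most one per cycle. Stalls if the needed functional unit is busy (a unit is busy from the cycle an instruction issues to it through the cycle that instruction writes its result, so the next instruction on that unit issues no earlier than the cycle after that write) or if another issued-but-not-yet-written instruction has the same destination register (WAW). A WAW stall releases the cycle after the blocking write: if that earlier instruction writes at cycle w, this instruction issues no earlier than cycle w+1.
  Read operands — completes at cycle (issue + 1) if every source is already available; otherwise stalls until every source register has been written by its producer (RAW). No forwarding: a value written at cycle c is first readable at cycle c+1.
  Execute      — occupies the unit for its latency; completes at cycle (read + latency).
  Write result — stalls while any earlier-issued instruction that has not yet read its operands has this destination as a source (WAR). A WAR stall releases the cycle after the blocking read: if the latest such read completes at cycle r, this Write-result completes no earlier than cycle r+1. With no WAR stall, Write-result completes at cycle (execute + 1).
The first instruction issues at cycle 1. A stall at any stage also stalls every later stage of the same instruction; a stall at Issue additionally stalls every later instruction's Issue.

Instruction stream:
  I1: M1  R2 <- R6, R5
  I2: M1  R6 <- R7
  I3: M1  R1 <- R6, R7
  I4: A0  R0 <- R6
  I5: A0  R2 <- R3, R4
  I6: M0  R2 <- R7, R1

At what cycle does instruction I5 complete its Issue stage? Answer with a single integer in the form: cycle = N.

cycle = 22

[1] I1→M1
[2] I1 RO
[7] I1 EX
[8] I1 WR R2
[9] I2→M1
[10] I2 RO
[15] I2 EX
[16] I2 WR R6
[17] I3→M1
[18] I3 RO · I4→A0
[19] I4 RO
[20] I4 EX
[21] I4 WR R0
[22] I5→A0
[23] I3 EX · I5 RO
[24] I3 WR R1 · I5 EX
[25] I5 WR R2
[26] I6→M0
[27] I6 RO
[32] I6 EX
[33] I6 WR R2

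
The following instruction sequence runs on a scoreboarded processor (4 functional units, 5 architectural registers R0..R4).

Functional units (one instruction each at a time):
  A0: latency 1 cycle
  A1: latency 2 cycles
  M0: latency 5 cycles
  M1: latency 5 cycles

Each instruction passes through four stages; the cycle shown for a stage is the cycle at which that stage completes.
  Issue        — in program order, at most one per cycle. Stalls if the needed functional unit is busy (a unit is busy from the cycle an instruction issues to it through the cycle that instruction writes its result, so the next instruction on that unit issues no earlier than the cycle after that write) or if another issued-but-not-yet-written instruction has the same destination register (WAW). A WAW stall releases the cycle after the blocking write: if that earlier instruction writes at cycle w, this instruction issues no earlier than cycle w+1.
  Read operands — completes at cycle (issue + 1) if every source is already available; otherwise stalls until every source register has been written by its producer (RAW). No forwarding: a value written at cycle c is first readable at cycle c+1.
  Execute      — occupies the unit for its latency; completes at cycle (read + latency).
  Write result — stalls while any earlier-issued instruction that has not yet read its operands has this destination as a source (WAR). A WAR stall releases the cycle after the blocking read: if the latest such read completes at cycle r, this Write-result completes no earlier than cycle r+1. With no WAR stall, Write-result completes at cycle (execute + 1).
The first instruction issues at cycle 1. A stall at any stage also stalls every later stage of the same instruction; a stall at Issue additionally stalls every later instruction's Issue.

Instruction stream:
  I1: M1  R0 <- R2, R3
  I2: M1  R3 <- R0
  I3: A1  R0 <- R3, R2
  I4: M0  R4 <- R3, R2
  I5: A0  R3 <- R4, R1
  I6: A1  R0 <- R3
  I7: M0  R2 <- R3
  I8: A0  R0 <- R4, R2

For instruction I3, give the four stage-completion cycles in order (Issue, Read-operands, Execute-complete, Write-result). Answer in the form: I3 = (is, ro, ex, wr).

1) issue 1, read 2, done 7, write 8
2) issue 9, read 10, done 15, write 16  <struct: M1 busy until I1 writes@8>
3) issue 10, read 17, done 19, write 20  <RAW R3: wait I2 write@16>
4) issue 11, read 17, done 22, write 23  <RAW R3: wait I2 write@16>
5) issue 17, read 24, done 25, write 26  <WAW R3: wait I2 write@16 / RAW R4: wait I4 write@23>
6) issue 21, read 27, done 29, write 30  <struct: A1 busy until I3 writes@20 / RAW R3: wait I5 write@26>
7) issue 24, read 27, done 32, write 33  <struct: M0 busy until I4 writes@23 / RAW R3: wait I5 write@26>
8) issue 31, read 34, done 35, write 36  <WAW R0: wait I6 write@30 / RAW R2: wait I7 write@33>

I3 = (10, 17, 19, 20)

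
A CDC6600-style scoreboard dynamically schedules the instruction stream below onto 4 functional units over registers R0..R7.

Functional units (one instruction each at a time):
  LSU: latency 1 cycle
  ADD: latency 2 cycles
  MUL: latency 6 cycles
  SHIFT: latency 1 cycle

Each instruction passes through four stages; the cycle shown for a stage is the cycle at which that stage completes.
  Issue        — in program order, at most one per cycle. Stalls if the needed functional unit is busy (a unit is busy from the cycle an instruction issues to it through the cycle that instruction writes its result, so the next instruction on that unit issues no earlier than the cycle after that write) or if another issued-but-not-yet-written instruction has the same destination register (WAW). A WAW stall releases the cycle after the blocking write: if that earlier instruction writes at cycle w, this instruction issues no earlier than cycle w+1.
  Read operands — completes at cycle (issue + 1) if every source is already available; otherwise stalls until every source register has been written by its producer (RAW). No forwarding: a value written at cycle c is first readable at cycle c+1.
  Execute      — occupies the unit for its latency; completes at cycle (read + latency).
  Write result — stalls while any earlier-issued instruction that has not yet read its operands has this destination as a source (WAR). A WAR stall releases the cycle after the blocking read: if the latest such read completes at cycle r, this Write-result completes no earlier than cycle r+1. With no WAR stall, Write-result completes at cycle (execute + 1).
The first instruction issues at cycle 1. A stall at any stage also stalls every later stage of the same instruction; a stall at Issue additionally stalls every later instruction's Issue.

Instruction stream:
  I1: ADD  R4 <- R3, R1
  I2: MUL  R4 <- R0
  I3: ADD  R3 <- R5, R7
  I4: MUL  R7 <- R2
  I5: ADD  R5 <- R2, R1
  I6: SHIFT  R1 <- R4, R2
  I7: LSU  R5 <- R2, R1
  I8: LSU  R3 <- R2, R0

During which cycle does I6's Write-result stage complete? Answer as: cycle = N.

cycle = 20

[I1] 1/2/4/5
[I2] 6/7/13/14  (WAW R4: wait I1 write@5)
[I3] 7/8/10/11
[I4] 15/16/22/23  (struct: MUL busy until I2 writes@14)
[I5] 16/17/19/20
[I6] 17/18/19/20
[I7] 21/22/23/24  (WAW R5: wait I5 write@20)
[I8] 25/26/27/28  (struct: LSU busy until I7 writes@24)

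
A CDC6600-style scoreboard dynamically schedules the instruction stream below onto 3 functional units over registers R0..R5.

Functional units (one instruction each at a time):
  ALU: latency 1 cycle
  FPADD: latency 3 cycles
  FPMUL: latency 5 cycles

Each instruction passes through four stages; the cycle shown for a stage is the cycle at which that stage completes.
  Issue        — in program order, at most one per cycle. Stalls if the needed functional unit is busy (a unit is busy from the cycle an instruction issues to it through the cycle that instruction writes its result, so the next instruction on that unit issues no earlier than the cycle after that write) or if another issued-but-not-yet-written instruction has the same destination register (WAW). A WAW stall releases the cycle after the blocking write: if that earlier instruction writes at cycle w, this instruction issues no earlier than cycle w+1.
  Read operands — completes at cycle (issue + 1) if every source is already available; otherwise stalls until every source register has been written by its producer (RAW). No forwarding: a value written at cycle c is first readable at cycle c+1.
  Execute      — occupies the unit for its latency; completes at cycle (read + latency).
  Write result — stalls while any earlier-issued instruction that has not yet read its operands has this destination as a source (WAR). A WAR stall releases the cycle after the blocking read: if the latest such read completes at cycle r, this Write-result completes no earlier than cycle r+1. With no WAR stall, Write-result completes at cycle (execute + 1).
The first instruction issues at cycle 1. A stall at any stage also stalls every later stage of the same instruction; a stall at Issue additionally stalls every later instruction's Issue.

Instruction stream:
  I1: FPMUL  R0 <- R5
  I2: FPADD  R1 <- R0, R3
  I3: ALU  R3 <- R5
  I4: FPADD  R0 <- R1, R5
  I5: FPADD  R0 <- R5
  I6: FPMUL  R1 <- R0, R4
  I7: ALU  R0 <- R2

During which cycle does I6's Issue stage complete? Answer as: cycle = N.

I1  is:1  ro:2  ex:7  wr:8
I2  is:2  ro:9  ex:12  wr:13  — RAW R0: wait I1 write@8
I3  is:3  ro:4  ex:5  wr:10  — WAR R3: wait I2 read@9
I4  is:14  ro:15  ex:18  wr:19  — struct: FPADD busy until I2 writes@13
I5  is:20  ro:21  ex:24  wr:25  — struct: FPADD busy until I4 writes@19
I6  is:21  ro:26  ex:31  wr:32  — RAW R0: wait I5 write@25
I7  is:26  ro:27  ex:28  wr:29  — WAW R0: wait I5 write@25

cycle = 21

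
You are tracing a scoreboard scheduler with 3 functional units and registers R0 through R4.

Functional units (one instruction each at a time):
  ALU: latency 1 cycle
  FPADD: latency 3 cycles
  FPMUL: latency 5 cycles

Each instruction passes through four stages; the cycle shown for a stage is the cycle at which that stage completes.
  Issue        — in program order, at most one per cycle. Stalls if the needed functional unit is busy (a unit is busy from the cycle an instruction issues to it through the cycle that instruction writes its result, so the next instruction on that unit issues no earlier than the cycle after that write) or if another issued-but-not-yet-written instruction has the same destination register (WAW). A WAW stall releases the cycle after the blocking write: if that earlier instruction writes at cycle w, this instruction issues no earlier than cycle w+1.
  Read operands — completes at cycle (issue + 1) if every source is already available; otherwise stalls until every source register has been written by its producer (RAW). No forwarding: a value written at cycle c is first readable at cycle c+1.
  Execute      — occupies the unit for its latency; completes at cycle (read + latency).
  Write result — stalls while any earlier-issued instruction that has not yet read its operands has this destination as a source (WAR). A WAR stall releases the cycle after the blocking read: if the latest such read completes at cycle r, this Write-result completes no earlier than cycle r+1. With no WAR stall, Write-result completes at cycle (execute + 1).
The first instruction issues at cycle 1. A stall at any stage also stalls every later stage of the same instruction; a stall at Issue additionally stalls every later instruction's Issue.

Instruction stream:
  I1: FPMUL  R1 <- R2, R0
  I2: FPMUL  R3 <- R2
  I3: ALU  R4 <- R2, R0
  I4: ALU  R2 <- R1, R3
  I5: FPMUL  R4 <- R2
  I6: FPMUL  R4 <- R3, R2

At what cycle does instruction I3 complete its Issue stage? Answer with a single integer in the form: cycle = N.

c1: I1 issues→FPMUL
c2: I1 reads
c7: I1 exec-done
c8: I1 writes R1
c9: I2 issues→FPMUL
c10: I2 reads, I3 issues→ALU
c11: I3 reads
c12: I3 exec-done
c13: I3 writes R4
c14: I4 issues→ALU
c15: I2 exec-done
c16: I2 writes R3
c17: I4 reads, I5 issues→FPMUL
c18: I4 exec-done
c19: I4 writes R2
c20: I5 reads
c25: I5 exec-done
c26: I5 writes R4
c27: I6 issues→FPMUL
c28: I6 reads
c33: I6 exec-done
c34: I6 writes R4

cycle = 10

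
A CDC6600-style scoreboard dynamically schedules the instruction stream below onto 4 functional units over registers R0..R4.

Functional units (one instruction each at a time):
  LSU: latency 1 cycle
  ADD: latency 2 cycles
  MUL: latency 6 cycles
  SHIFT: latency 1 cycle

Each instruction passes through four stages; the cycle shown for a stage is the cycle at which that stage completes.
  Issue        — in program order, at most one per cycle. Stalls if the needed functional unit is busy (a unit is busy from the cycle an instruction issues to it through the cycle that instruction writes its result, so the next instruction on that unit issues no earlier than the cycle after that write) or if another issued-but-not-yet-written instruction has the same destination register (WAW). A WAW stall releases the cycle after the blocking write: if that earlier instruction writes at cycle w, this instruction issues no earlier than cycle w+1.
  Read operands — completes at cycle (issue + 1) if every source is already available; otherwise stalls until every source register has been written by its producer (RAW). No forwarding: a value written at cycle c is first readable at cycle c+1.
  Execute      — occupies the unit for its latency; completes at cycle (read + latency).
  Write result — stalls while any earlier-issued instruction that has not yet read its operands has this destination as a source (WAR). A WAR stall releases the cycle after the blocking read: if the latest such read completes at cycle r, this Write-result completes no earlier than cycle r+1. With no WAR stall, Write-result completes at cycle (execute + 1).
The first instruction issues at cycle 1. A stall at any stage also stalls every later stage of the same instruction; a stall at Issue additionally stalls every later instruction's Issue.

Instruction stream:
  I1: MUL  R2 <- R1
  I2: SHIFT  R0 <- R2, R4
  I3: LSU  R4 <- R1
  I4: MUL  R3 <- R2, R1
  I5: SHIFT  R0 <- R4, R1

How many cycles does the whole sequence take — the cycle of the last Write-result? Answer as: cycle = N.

cycle = 18

1) issue 1, read 2, done 8, write 9
2) issue 2, read 10, done 11, write 12  <RAW R2: wait I1 write@9>
3) issue 3, read 4, done 5, write 11  <WAR R4: wait I2 read@10>
4) issue 10, read 11, done 17, write 18  <struct: MUL busy until I1 writes@9>
5) issue 13, read 14, done 15, write 16  <struct: SHIFT busy until I2 writes@12>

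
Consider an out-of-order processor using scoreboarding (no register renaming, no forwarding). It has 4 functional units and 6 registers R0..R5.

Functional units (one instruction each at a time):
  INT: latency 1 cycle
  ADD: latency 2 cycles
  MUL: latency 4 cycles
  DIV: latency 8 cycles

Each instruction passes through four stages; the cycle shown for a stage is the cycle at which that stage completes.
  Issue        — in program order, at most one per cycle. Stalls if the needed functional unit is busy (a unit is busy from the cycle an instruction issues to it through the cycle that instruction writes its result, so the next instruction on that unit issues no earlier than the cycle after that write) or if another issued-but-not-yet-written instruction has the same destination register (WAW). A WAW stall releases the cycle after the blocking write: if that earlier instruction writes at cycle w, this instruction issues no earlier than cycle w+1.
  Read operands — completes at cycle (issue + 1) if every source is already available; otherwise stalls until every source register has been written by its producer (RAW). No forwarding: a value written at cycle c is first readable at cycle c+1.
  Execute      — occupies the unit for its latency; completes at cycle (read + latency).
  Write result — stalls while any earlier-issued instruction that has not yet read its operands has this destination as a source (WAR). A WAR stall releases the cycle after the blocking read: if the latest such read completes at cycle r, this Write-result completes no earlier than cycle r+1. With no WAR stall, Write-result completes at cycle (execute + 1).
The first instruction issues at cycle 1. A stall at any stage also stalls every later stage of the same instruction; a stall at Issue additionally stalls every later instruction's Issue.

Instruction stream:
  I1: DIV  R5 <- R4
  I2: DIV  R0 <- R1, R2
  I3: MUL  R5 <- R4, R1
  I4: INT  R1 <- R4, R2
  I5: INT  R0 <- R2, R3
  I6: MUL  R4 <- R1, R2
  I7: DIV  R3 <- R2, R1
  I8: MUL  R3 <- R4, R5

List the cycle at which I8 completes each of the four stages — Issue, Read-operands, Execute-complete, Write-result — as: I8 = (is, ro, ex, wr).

I8 = (36, 37, 41, 42)

1) issue 1, read 2, done 10, write 11
2) issue 12, read 13, done 21, write 22  <struct: DIV busy until I1 writes@11>
3) issue 13, read 14, done 18, write 19
4) issue 14, read 15, done 16, write 17
5) issue 23, read 24, done 25, write 26  <WAW R0: wait I2 write@22>
6) issue 24, read 25, done 29, write 30
7) issue 25, read 26, done 34, write 35
8) issue 36, read 37, done 41, write 42  <WAW R3: wait I7 write@35>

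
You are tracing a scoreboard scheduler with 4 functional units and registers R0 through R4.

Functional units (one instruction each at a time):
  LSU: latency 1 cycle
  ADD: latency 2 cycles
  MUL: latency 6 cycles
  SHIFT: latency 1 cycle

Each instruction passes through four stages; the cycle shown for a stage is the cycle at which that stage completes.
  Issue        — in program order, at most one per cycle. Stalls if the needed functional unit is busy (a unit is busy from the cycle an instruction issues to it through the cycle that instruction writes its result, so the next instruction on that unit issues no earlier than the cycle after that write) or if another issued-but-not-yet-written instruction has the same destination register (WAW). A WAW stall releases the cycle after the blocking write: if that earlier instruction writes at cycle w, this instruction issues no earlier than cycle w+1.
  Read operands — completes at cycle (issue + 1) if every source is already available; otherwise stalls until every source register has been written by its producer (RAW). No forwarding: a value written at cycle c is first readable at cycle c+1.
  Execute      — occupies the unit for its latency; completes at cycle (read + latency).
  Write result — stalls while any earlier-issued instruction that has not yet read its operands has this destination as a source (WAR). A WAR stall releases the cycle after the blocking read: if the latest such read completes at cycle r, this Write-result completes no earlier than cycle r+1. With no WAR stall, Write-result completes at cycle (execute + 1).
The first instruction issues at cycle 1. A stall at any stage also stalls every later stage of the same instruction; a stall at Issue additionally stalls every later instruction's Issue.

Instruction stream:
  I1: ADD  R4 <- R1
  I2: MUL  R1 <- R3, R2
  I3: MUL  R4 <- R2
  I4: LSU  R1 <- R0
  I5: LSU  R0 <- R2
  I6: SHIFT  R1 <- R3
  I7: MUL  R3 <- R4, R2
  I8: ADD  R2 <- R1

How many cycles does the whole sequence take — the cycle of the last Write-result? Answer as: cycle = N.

cycle = 28

[I1] 1/2/4/5
[I2] 2/3/9/10
[I3] 11/12/18/19  (struct: MUL busy until I2 writes@10)
[I4] 12/13/14/15
[I5] 16/17/18/19  (struct: LSU busy until I4 writes@15)
[I6] 17/18/19/20
[I7] 20/21/27/28  (struct: MUL busy until I3 writes@19)
[I8] 21/22/24/25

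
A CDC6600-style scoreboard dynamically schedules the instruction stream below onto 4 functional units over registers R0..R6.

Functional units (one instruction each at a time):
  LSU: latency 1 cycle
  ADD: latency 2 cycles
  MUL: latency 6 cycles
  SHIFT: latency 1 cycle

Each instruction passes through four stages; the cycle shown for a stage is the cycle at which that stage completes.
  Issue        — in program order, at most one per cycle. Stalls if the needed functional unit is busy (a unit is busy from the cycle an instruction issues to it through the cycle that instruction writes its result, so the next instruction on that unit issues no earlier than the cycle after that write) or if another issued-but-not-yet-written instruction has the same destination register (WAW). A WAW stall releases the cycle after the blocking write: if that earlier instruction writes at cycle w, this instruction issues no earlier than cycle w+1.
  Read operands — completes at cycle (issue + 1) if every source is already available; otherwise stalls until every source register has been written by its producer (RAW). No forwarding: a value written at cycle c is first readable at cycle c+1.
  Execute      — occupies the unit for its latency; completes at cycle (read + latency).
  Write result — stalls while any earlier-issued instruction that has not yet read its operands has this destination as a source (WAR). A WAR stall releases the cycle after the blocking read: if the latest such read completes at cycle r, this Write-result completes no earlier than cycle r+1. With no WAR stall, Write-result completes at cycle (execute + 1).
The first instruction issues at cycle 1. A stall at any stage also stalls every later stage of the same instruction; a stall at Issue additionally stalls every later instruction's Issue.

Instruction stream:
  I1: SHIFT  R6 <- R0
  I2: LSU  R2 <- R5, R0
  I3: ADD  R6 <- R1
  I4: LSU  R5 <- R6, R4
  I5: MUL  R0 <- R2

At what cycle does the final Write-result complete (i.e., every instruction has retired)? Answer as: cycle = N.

cycle = 15

c1: issue I1 (SHIFT)
c2: I1 read-ops, issue I2 (LSU)
c3: I1 finished on SHIFT, I2 read-ops
c4: I1→R6, I2 finished on LSU
c5: I2→R2, issue I3 (ADD)
c6: I3 read-ops, issue I4 (LSU)
c7: issue I5 (MUL)
c8: I3 finished on ADD, I5 read-ops
c9: I3→R6
c10: I4 read-ops
c11: I4 finished on LSU
c12: I4→R5
c14: I5 finished on MUL
c15: I5→R0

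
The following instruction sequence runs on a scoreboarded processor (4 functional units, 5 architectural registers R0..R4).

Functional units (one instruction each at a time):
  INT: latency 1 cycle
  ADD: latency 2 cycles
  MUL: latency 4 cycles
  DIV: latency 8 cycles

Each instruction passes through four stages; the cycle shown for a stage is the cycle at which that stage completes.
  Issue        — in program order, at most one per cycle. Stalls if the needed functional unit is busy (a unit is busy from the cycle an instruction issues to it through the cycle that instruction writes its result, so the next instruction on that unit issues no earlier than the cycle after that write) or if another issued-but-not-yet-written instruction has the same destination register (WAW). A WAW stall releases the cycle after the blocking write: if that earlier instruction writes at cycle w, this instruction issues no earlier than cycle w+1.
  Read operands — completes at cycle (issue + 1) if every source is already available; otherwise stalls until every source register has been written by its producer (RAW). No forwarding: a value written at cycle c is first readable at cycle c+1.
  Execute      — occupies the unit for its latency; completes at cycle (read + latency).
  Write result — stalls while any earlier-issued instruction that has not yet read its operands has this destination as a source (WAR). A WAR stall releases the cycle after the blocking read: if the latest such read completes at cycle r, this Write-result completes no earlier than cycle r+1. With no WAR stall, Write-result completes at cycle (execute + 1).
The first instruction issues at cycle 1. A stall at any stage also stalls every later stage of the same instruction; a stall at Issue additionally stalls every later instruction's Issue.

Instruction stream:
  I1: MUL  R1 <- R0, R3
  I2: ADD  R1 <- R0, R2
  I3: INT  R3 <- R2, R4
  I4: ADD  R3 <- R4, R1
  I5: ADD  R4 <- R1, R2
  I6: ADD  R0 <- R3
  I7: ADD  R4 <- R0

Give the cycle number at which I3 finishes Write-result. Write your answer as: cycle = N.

I1 -> (1, 2, 6, 7)
I2 -> (8, 9, 11, 12)  // WAW R1: wait I1 write@7
I3 -> (9, 10, 11, 12)
I4 -> (13, 14, 16, 17)  // WAW R3: wait I3 write@12
I5 -> (18, 19, 21, 22)  // struct: ADD busy until I4 writes@17
I6 -> (23, 24, 26, 27)  // struct: ADD busy until I5 writes@22
I7 -> (28, 29, 31, 32)  // struct: ADD busy until I6 writes@27

cycle = 12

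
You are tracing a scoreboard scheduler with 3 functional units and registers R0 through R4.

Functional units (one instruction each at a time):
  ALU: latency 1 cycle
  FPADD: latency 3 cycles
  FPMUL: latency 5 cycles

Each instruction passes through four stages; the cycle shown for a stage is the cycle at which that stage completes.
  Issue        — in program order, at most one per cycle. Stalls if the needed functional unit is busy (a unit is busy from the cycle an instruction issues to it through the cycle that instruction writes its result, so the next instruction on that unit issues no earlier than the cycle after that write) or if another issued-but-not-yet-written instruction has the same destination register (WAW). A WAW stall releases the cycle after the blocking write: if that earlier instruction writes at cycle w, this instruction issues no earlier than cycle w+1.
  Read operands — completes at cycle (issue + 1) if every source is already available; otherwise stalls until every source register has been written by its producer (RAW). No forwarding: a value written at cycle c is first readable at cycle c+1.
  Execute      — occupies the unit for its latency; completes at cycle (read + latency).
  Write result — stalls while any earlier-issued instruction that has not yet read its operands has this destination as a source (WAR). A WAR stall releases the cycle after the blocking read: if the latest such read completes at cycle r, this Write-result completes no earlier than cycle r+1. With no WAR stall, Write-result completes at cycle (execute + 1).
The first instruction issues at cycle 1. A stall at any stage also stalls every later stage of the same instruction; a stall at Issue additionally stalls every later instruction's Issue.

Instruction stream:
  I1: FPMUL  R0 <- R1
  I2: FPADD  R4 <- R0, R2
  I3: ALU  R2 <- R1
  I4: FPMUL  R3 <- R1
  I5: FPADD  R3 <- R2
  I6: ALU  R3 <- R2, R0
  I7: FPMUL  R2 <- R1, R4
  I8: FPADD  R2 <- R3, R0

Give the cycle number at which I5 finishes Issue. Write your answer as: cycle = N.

cycle = 17

t=1  I1→FPMUL
t=2  I1 RO | I2→FPADD
t=3  I3→ALU
t=4  I3 RO
t=5  I3 EX
t=7  I1 EX
t=8  I1 WR R0
t=9  I2 RO | I4→FPMUL
t=10  I3 WR R2 | I4 RO
t=12  I2 EX
t=13  I2 WR R4
t=15  I4 EX
t=16  I4 WR R3
t=17  I5→FPADD
t=18  I5 RO
t=21  I5 EX
t=22  I5 WR R3
t=23  I6→ALU
t=24  I6 RO | I7→FPMUL
t=25  I6 EX | I7 RO
t=26  I6 WR R3
t=30  I7 EX
t=31  I7 WR R2
t=32  I8→FPADD
t=33  I8 RO
t=36  I8 EX
t=37  I8 WR R2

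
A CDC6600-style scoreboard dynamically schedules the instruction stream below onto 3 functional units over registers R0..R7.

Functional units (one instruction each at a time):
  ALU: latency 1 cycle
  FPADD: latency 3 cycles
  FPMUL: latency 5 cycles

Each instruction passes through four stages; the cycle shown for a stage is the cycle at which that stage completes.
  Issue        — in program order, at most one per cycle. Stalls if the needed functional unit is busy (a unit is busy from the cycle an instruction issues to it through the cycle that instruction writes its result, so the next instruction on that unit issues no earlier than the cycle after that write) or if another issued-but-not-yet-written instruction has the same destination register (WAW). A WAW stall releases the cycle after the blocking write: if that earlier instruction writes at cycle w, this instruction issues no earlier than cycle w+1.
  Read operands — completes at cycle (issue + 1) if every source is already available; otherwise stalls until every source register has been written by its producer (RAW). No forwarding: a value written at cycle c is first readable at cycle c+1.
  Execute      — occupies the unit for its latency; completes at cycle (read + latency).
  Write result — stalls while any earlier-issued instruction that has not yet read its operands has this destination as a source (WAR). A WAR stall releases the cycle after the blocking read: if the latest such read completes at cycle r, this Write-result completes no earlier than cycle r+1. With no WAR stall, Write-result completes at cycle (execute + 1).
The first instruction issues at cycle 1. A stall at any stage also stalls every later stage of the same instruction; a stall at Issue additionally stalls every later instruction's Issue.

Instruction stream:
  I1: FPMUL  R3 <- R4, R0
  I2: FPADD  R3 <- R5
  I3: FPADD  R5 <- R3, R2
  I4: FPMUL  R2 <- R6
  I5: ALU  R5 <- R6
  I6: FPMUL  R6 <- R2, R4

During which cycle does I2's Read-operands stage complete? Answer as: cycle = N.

cycle = 10

I1: IS=1 RO=2 EX=7 WR=8
I2: IS=9 RO=10 EX=13 WR=14  [WAW R3: wait I1 write@8]
I3: IS=15 RO=16 EX=19 WR=20  [struct: FPADD busy until I2 writes@14]
I4: IS=16 RO=17 EX=22 WR=23
I5: IS=21 RO=22 EX=23 WR=24  [WAW R5: wait I3 write@20]
I6: IS=24 RO=25 EX=30 WR=31  [struct: FPMUL busy until I4 writes@23]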